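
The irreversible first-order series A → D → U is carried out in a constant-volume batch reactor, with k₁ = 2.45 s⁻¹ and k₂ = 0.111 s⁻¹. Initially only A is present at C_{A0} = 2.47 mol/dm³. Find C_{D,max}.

At the optimum, C_{D,max}/C_{A0} = (k₁/k₂)^[k₂/(k₂−k₁)].
= (2.45/0.111)^(0.111/(0.111−2.45)) = (22.07)^(-0.04746) = 0.8634.
C_{D,max} = 0.8634×2.47 = 2.13 mol/dm³.

2.13 mol/dm³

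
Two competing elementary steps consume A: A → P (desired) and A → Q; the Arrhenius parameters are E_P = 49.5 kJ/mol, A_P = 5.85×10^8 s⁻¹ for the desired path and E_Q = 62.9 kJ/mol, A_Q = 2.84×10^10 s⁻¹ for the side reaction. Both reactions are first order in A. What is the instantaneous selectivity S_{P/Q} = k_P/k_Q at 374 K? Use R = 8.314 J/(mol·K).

1.53

With equal orders, S_{P/Q} = k_P/k_Q = (A_P/A_Q)·exp[(E_Q−E_P)/(RT)].
(E_Q−E_P)/(RT) = (62.9−49.5)×10³/(8.314×374) = 13400/3109 = 4.309.
k_P/k_Q = (5.85×10^8/2.84×10^10)·exp(4.309) = 0.02060 × 74.40 = 1.53.
Since E_P < E_Q, lowering the temperature improves selectivity toward P.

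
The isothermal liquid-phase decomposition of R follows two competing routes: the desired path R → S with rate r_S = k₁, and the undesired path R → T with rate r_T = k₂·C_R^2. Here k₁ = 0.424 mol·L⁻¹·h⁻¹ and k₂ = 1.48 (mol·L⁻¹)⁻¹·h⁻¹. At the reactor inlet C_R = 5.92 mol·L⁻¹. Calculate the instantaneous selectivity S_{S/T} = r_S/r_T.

S_{S/T} = r_S/r_T = (k₁)/(k₂·C_R^2) = (k₁/k₂)·C_R^-2.
= (0.424) / (1.48×5.920^2) = 0.4240/51.87 = 0.00817.

0.00817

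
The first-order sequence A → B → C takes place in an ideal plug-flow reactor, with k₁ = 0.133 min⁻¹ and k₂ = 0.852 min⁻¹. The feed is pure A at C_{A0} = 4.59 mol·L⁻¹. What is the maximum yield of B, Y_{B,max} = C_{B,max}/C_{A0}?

0.111

For a first-order series the maximum intermediate yield is C_{B,max}/C_{A0} = (k₁/k₂)^[k₂/(k₂−k₁)].
= (0.133/0.852)^(0.852/(0.852−0.133)) = (0.1561)^(1.185) = 0.1107.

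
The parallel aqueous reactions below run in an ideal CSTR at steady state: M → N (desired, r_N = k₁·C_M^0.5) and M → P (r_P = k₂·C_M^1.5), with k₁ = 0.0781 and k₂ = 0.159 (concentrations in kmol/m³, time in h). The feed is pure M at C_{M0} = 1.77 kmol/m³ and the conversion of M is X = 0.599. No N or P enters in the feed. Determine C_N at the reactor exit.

0.434 kmol/m³

Exit C_M = C_{M0}(1−X) = 1.77×0.401 = 0.7098 kmol/m³.
In a CSTR the entire volume is at exit conditions, so r_N = 0.0781×0.7098^0.5 = 0.06580 and r_P = 0.159×0.7098^1.5 = 0.09508.
Fraction of consumed M going to N: r_N/(r_N+r_P) = 0.4090.
C_N = 0.4090·C_{M0}·X = 0.4090×1.77×0.599 = 0.434 kmol/m³.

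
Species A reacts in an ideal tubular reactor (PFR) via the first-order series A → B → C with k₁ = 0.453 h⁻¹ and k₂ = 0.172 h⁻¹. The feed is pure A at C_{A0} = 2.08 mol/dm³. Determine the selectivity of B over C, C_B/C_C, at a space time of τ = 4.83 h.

1.42

Solving the coupled first-order balances gives C_B(τ) = [k₁/(k₂−k₁)]·C_{A0}·(e^(−k₁τ) − e^(−k₂τ)).
e^(−k₁τ) = e^(−0.453×4.83) = e^(−2.188) = 0.1121; e^(−k₂τ) = e^(−0.8308) = 0.4357.
C_B = 0.453×2.08/(0.172−0.453) × (0.1121−0.4357) = (-3.353)×(-0.3236) = 1.085 mol/dm³.
C_A = C_{A0}e^(−k₁τ) = 0.2333 mol/dm³, so C_C = C_{A0}−C_A−C_B = 0.7617 mol/dm³; C_B/C_C = 1.42.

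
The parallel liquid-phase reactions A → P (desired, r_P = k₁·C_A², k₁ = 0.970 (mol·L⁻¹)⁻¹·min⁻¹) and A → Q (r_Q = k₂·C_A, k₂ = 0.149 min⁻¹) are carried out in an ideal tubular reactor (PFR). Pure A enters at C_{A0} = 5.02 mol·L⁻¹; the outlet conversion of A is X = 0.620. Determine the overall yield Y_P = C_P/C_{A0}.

0.592

C_A = C_{A0}(1−X) = 1.908 mol·L⁻¹.
Along a PFR/batch, dC_Q/dC_A = −r_Q/(r_P+r_Q) = −k₂/(k₂+k₁·C_A).
Integrating from C_{A0} to C_A: C_Q = (0.149/0.970)·ln[(0.149+0.970·5.02)/(0.149+0.970·1.91)] = 0.1536·ln(5.018/1.999) = 0.1414 mol·L⁻¹.
Then C_P = (C_{A0}−C_A) − C_Q = 3.112 − 0.1414 = 2.971 mol·L⁻¹.
Y_P = C_P/C_{A0} = 2.971/5.02 = 0.592.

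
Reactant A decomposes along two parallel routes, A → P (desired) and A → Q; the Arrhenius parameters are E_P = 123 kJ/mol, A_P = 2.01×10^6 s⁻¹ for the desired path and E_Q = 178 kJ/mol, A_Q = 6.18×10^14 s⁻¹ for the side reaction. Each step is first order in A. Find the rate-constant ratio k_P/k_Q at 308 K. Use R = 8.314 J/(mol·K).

6.92

Since both paths have the same order in A, the concentration cancels and S_{P/Q} = k_P/k_Q = (A_P/A_Q)·exp[(E_Q−E_P)/(RT)].
(E_Q−E_P)/(RT) = (178−123)×10³/(8.314×308) = 55000/2561 = 21.48.
k_P/k_Q = (2.01×10^6/6.18×10^14)·exp(21.48) = 3.252×10^-9 × 2.128×10^9 = 6.92.
Since E_P < E_Q, lowering the temperature improves selectivity toward P.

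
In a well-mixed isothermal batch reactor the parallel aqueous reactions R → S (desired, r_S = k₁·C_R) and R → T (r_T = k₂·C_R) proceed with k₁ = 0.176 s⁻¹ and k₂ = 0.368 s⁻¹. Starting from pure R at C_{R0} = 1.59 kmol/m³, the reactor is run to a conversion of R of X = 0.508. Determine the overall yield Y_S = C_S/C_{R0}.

0.164

C_R = C_{R0}(1−X) = 0.7823 kmol/m³.
Both paths are first order in R, so the instantaneous fraction to S is constant: dC_S/d(−C_R) = k₁/(k₁+k₂) = 0.3235.
C_S = 0.3235·(C_{R0}−C_R) = 0.3235×0.8077 = 0.261 kmol/m³.
Y_S = C_S/C_{R0} = 0.2613/1.59 = 0.164.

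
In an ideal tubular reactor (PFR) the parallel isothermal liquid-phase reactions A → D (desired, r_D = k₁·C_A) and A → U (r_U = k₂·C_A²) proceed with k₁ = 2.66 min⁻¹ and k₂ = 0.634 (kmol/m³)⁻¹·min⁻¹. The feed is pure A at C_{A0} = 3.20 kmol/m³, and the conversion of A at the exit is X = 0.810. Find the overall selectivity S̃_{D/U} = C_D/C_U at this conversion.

2.32

C_A = C_{A0}(1−X) = 0.6080 kmol/m³.
Along a PFR/batch, dC_D/dC_A = −r_D/(r_D+r_U) = −k₁/(k₁+k₂·C_A).
Integrating from C_{A0} to C_A: C_D = (2.66/0.634)·ln[(2.66+0.634·3.20)/(2.66+0.634·0.608)] = 4.196·ln(4.689/3.045) = 1.810 kmol/m³.
C_U = (C_{A0}−C_A)−C_D = 0.7815 kmol/m³; S̃_{D/U} = 1.810/0.7815 = 2.32.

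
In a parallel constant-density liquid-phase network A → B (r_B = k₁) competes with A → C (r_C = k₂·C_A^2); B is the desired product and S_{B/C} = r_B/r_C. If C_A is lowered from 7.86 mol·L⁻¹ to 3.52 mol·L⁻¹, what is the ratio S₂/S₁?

S_{B/C} = (k₁/k₂)·C_A^-2, so S₂/S₁ = (C_{A,2}/C_{A,1})^-2.
= (3.52/7.86)^(-2) = (0.4478)^(-2) = 4.99.

4.99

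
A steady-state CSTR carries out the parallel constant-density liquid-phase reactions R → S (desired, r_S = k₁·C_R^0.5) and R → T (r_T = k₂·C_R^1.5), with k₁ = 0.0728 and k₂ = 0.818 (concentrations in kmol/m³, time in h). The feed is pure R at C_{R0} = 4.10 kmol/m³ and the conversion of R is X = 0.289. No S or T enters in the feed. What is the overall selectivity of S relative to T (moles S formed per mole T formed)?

0.0305

Exit C_R = C_{R0}(1−X) = 4.10×0.711 = 2.915 kmol/m³.
In a CSTR the entire volume is at exit conditions, so r_S = 0.0728×2.915^0.5 = 0.1243 and r_T = 0.818×2.915^1.5 = 4.071.
Overall selectivity = C_S/C_T = r_Sτ/(r_Tτ) = r_S/r_T = 0.0305.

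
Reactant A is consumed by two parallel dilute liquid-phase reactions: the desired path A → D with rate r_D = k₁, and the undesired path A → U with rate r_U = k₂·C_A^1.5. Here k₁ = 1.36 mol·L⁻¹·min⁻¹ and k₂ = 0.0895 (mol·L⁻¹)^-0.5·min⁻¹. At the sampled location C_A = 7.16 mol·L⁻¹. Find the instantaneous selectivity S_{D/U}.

S_{D/U} = r_D/r_U = (k₁)/(k₂·C_A^1.5) = (k₁/k₂)·C_A^-1.5.
= (1.36) / (0.0895×7.160^1.5) = 1.360/1.715 = 0.793.

0.793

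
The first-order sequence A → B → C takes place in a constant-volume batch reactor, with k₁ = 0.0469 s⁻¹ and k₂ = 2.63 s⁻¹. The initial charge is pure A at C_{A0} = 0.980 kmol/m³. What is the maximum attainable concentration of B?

0.0162 kmol/m³

Evaluating C_B at t_opt = ln(k₂/k₁)/(k₂−k₁) gives C_{B,max}/C_{A0} = (k₁/k₂)^[k₂/(k₂−k₁)].
= (0.0469/2.63)^(2.63/(2.63−0.0469)) = (0.01783)^(1.018) = 0.01658.
C_{B,max} = 0.01658×0.980 = 0.0162 kmol/m³.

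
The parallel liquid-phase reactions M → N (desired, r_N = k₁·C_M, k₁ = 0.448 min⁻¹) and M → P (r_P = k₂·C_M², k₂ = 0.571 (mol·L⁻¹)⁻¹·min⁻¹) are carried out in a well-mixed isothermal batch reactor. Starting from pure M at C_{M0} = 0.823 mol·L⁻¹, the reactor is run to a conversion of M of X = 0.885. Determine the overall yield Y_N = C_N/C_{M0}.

C_M = C_{M0}(1−X) = 0.09464 mol·L⁻¹.
Along a PFR/batch, dC_N/dC_M = −r_N/(r_N+r_P) = −k₁/(k₁+k₂·C_M).
Integrating from C_{M0} to C_M: C_N = (0.448/0.571)·ln[(0.448+0.571·0.823)/(0.448+0.571·0.0946)] = 0.7846·ln(0.9179/0.5020) = 0.4735 mol·L⁻¹.
Y_N = C_N/C_{M0} = 0.4735/0.823 = 0.575.

0.575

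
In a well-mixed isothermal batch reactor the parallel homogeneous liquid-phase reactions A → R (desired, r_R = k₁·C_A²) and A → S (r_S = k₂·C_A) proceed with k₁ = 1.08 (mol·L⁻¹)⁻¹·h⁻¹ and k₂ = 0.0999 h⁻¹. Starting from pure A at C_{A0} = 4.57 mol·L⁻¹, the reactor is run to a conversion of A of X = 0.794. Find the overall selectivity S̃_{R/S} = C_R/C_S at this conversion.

25.0

C_A = C_{A0}(1−X) = 0.9414 mol·L⁻¹.
Along a PFR/batch, dC_S/dC_A = −r_S/(r_R+r_S) = −k₂/(k₂+k₁·C_A).
Integrating from C_{A0} to C_A: C_S = (0.0999/1.08)·ln[(0.0999+1.08·4.57)/(0.0999+1.08·0.941)] = 0.09250·ln(5.036/1.117) = 0.1393 mol·L⁻¹.
Then C_R = (C_{A0}−C_A) − C_S = 3.629 − 0.1393 = 3.489 mol·L⁻¹.
S̃_{R/S} = C_R/C_S = 3.489/0.1393 = 25.0.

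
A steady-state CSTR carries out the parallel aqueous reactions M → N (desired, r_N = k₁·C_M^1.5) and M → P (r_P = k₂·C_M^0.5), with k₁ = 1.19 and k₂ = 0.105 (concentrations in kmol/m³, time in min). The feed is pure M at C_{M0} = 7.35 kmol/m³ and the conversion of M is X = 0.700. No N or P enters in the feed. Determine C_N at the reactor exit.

Exit C_M = C_{M0}(1−X) = 7.35×0.300 = 2.205 kmol/m³.
A CSTR operates uniformly at the exit composition, giving r_N = 3.896 and r_P = 0.1559 (each k·C_M^n at C_M = 2.205).
Fraction of consumed M going to N: r_N/(r_N+r_P) = 0.9615.
C_N = 0.9615·C_{M0}·X = 0.9615×7.35×0.700 = 4.95 kmol/m³.

4.95 kmol/m³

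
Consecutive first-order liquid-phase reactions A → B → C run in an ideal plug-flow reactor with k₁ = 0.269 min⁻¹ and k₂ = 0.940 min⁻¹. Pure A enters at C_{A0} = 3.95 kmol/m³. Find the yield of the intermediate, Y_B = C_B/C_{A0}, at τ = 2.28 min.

0.170

For first-order series with pure A initially, C_B(τ) = k₁C_{A0}/(k₂−k₁)·(e^(−k₁τ) − e^(−k₂τ)).
e^(−k₁τ) = e^(−0.269×2.28) = e^(−0.6133) = 0.5415; e^(−k₂τ) = e^(−2.143) = 0.1173.
C_B = 0.269×3.95/(0.940−0.269) × (0.5415−0.1173) = 1.584×0.4243 = 0.6718 kmol/m³.
Y_B = C_B/C_{A0} = 0.6718/3.95 = 0.170.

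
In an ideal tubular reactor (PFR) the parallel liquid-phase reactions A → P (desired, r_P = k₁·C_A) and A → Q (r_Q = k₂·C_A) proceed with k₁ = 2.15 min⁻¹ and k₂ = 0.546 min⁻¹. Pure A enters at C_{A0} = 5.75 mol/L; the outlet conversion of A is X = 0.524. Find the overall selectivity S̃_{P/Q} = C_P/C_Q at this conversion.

3.94

C_A = C_{A0}(1−X) = 2.737 mol/L.
Both paths are first order in A, so the instantaneous fraction to P is constant: dC_P/d(−C_A) = k₁/(k₁+k₂) = 0.7975.
C_P = 0.7975·(C_{A0}−C_A) = 0.7975×3.013 = 2.40 mol/L.
C_Q = (C_{A0}−C_A)−C_P = 0.6102 mol/L; S̃_{P/Q} = 2.403/0.6102 = 3.94.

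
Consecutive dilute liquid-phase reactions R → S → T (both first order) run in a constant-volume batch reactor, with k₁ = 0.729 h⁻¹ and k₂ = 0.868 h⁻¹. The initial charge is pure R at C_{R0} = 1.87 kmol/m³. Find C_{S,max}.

0.629 kmol/m³

Evaluating C_S at t_opt = ln(k₂/k₁)/(k₂−k₁) gives C_{S,max}/C_{R0} = (k₁/k₂)^[k₂/(k₂−k₁)].
= (0.729/0.868)^(0.868/(0.868−0.729)) = (0.8399)^(6.245) = 0.3363.
C_{S,max} = 0.3363×1.87 = 0.629 kmol/m³.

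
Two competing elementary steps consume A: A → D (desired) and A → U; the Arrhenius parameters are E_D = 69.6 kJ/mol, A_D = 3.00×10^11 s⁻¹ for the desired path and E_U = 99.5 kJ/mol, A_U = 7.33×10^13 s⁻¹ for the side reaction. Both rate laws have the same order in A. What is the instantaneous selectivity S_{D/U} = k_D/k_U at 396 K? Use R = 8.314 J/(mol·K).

36.0

With equal orders, S_{D/U} = k_D/k_U = (A_D/A_U)·exp[(E_U−E_D)/(RT)].
(E_U−E_D)/(RT) = (99.5−69.6)×10³/(8.314×396) = 29900/3292 = 9.082.
k_D/k_U = (3.00×10^11/7.33×10^13)·exp(9.082) = 0.004093 × 8793 = 36.0.
Since E_D < E_U, lowering the temperature improves selectivity toward D.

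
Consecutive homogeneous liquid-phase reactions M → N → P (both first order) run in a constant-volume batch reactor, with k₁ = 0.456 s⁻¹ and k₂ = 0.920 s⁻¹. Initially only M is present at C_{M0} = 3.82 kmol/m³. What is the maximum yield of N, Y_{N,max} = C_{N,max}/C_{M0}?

0.249

At the optimum, C_{N,max}/C_{M0} = (k₁/k₂)^[k₂/(k₂−k₁)].
= (0.456/0.920)^(0.920/(0.920−0.456)) = (0.4957)^(1.983) = 0.2487.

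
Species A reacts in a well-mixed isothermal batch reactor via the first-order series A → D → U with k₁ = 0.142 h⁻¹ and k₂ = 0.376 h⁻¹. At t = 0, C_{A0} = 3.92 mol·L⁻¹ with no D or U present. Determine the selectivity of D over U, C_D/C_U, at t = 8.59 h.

0.282

For first-order series with pure A initially, C_D(t) = k₁C_{A0}/(k₂−k₁)·(e^(−k₁t) − e^(−k₂t)).
e^(−k₁t) = e^(−0.142×8.59) = e^(−1.220) = 0.2953; e^(−k₂t) = e^(−3.230) = 0.03956.
C_D = 0.142×3.92/(0.376−0.142) × (0.2953−0.03956) = 2.379×0.2557 = 0.6083 mol·L⁻¹.
C_A = C_{A0}e^(−k₁t) = 1.158 mol·L⁻¹, so C_U = C_{A0}−C_A−C_D = 2.154 mol·L⁻¹; C_D/C_U = 0.282.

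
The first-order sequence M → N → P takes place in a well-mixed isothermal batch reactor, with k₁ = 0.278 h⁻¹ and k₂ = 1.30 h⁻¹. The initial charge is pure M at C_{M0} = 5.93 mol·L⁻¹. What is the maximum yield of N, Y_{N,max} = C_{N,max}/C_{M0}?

0.141

At the optimum, C_{N,max}/C_{M0} = (k₁/k₂)^[k₂/(k₂−k₁)].
= (0.278/1.30)^(1.30/(1.30−0.278)) = (0.2138)^(1.272) = 0.1406.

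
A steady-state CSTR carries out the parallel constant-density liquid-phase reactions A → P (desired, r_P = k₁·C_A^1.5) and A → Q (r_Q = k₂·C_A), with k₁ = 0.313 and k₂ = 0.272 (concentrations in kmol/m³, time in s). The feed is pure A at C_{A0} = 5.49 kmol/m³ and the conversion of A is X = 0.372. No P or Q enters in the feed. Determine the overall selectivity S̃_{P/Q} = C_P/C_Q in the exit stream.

Exit C_A = C_{A0}(1−X) = 5.49×0.628 = 3.448 kmol/m³.
A CSTR operates uniformly at the exit composition, giving r_P = 2.004 and r_Q = 0.9378 (each k·C_A^n at C_A = 3.448).
Overall selectivity = C_P/C_Q = r_Pτ/(r_Qτ) = r_P/r_Q = 2.14.

2.14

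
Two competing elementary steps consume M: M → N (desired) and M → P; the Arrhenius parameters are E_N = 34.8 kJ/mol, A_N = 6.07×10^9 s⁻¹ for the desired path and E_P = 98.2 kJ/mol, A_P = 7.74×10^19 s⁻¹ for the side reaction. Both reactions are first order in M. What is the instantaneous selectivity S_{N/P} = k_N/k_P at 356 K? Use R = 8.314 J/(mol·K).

0.157

With equal orders, S_{N/P} = k_N/k_P = (A_N/A_P)·exp[(E_P−E_N)/(RT)].
(E_P−E_N)/(RT) = (98.2−34.8)×10³/(8.314×356) = 63400/2960 = 21.42.
k_N/k_P = (6.07×10^9/7.74×10^19)·exp(21.42) = 7.842×10^-11 × 2.008×10^9 = 0.157.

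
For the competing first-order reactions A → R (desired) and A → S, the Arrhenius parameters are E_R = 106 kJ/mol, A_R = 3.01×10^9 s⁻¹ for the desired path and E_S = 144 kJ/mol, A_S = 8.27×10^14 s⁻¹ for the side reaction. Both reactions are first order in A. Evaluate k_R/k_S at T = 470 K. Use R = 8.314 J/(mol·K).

0.0609

With equal orders, S_{R/S} = k_R/k_S = (A_R/A_S)·exp[(E_S−E_R)/(RT)].
(E_S−E_R)/(RT) = (144−106)×10³/(8.314×470) = 38000/3908 = 9.725.
k_R/k_S = (3.01×10^9/8.27×10^14)·exp(9.725) = 3.640×10^-6 × 16725 = 0.0609.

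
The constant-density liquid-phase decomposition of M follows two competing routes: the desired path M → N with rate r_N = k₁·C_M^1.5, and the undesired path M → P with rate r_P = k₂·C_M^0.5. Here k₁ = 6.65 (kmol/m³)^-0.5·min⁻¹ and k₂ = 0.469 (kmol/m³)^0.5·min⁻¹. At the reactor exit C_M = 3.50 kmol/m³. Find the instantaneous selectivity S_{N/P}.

S_{N/P} = r_N/r_P = (k₁·C_M^1.5)/(k₂·C_M^0.5) = (k₁/k₂)·C_M.
= (6.65×3.500^1.5) / (0.469×3.500^0.5) = 43.54/0.8774 = 49.6.
Since the desired path is higher order in M, keeping C_M high (PFR or concentrated feed) favours N.

49.6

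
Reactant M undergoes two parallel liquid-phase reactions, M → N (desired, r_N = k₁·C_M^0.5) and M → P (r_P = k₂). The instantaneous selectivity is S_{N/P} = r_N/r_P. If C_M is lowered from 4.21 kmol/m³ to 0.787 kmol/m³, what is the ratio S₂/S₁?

S_{N/P} = (k₁/k₂)·C_M^0.5, so S₂/S₁ = (C_{M,2}/C_{M,1})^0.5.
= (0.787/4.21)^0.5 = (0.1869)^0.5 = 0.432.
Selectivity toward N falls as C_M falls — high-concentration operation is favoured.

0.432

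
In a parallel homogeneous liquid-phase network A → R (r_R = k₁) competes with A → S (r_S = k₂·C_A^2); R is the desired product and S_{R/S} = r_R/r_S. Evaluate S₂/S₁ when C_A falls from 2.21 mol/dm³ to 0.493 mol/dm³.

20.1

S_{R/S} = (k₁/k₂)·C_A^-2, so S₂/S₁ = (C_{A,2}/C_{A,1})^-2.
= (0.493/2.21)^(-2) = (0.2231)^(-2) = 20.1.
Selectivity toward R rises as C_A falls — low-concentration operation is favoured.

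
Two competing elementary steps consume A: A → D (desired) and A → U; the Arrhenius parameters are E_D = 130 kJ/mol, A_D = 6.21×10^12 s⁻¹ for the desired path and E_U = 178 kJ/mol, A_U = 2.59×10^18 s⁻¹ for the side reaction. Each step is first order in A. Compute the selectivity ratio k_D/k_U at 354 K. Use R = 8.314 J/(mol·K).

29.0

k_D/k_U = (A_D/A_U)·exp[−(E_D−E_U)/(RT)] = (A_D/A_U)·exp[(E_U−E_D)/(RT)].
(E_U−E_D)/(RT) = (178−130)×10³/(8.314×354) = 48000/2943 = 16.31.
k_D/k_U = (6.21×10^12/2.59×10^18)·exp(16.31) = 2.398×10^-6 × 1.210×10^7 = 29.0.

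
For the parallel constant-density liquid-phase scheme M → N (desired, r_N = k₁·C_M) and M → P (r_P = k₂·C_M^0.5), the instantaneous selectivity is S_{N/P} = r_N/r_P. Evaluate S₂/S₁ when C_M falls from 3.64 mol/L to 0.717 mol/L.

S_{N/P} = (k₁/k₂)·C_M^0.5, so S₂/S₁ = (C_{M,2}/C_{M,1})^0.5.
= (0.717/3.64)^0.5 = (0.1970)^0.5 = 0.444.

0.444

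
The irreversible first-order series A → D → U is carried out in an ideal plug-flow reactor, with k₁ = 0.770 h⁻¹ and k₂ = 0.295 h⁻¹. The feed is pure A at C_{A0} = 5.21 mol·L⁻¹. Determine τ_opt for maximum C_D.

2.02 h

The intermediate peaks when r₁ = r₂, i.e. k₁e^(−k₁τ) = k₂e^(−k₂τ), giving τ_opt = ln(k₂/k₁)/(k₂−k₁).
= ln(0.295/0.770)/(0.295−0.770) = ln(0.3831)/-0.4750 = -0.9594/-0.4750 = 2.02 h.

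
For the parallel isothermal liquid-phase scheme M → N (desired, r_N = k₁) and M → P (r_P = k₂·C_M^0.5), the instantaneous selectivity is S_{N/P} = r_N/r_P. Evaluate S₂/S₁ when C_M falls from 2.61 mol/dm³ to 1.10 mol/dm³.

S_{N/P} = (k₁/k₂)·C_M^-0.5, so S₂/S₁ = (C_{M,2}/C_{M,1})^-0.5.
= (1.10/2.61)^(-0.5) = (0.4215)^(-0.5) = 1.54.

1.54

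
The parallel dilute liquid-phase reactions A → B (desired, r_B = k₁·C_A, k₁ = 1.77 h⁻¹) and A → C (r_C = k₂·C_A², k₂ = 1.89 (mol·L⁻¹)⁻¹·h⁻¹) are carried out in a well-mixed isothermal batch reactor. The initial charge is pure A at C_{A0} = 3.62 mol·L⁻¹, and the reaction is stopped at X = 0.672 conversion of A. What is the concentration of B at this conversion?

C_A = C_{A0}(1−X) = 1.187 mol·L⁻¹.
Along a PFR/batch, dC_B/dC_A = −r_B/(r_B+r_C) = −k₁/(k₁+k₂·C_A).
Integrating from C_{A0} to C_A: C_B = (1.77/1.89)·ln[(1.77+1.89·3.62)/(1.77+1.89·1.19)] = 0.9365·ln(8.612/4.014) = 0.7149 mol·L⁻¹.

0.715 mol·L⁻¹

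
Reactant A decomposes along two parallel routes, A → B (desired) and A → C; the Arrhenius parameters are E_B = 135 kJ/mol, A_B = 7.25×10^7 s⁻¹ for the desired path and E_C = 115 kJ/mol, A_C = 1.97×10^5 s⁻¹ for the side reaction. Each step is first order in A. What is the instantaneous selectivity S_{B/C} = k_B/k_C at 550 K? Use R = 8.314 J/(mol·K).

4.64

With equal orders, S_{B/C} = k_B/k_C = (A_B/A_C)·exp[(E_C−E_B)/(RT)].
(E_C−E_B)/(RT) = (115−135)×10³/(8.314×550) = -20000/4573 = -4.374.
k_B/k_C = (7.25×10^7/1.97×10^5)·exp(-4.374) = 368.0 × 0.01260 = 4.64.
Since E_B > E_C, raising the temperature improves selectivity toward B.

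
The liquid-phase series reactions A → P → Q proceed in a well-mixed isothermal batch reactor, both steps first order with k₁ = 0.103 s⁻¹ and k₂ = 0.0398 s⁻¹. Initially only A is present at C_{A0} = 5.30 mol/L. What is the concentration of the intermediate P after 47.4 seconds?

Solving the coupled first-order balances gives C_P(t) = [k₁/(k₂−k₁)]·C_{A0}·(e^(−k₁t) − e^(−k₂t)).
e^(−k₁t) = e^(−0.103×47.4) = e^(−4.882) = 0.007580; e^(−k₂t) = e^(−1.887) = 0.1516.
C_P = 0.103×5.30/(0.0398−0.103) × (0.007580−0.1516) = (-8.638)×(-0.1440) = 1.244 mol/L.

1.24 mol/L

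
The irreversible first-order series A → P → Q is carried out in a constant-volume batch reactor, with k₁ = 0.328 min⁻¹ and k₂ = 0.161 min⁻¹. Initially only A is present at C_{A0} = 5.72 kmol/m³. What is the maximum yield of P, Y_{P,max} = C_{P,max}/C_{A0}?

0.504

At the optimum, C_{P,max}/C_{A0} = (k₁/k₂)^[k₂/(k₂−k₁)].
= (0.328/0.161)^(0.161/(0.161−0.328)) = (2.037)^(-0.9641) = 0.5036.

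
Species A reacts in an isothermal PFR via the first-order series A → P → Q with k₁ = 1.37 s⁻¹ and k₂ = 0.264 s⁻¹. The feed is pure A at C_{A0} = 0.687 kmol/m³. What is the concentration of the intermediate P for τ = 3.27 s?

The intermediate concentration in a first-order A→B→C sequence is C_P = k₁C_{A0}(e^(−k₁τ) − e^(−k₂τ))/(k₂−k₁).
e^(−k₁τ) = e^(−1.37×3.27) = e^(−4.480) = 0.01133; e^(−k₂τ) = e^(−0.8633) = 0.4218.
C_P = 1.37×0.687/(0.264−1.37) × (0.01133−0.4218) = (-0.8510)×(-0.4104) = 0.3493 kmol/m³.

0.349 kmol/m³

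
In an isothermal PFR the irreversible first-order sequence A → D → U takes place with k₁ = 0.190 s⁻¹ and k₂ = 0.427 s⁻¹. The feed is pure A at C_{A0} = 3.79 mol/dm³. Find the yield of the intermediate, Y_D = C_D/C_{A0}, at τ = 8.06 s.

The intermediate concentration in a first-order A→B→C sequence is C_D = k₁C_{A0}(e^(−k₁τ) − e^(−k₂τ))/(k₂−k₁).
e^(−k₁τ) = e^(−0.190×8.06) = e^(−1.531) = 0.2162; e^(−k₂τ) = e^(−3.442) = 0.03201.
C_D = 0.190×3.79/(0.427−0.190) × (0.2162−0.03201) = 3.038×0.1842 = 0.5597 mol/dm³.
Y_D = C_D/C_{A0} = 0.5597/3.79 = 0.148.

0.148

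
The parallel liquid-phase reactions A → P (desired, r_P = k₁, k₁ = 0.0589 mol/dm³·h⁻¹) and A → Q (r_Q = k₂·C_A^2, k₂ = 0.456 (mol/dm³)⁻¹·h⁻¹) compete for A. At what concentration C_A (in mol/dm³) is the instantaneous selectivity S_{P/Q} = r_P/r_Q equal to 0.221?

S_{P/Q} = (k₁/k₂)·C_A^-2 ⇒ C_A = (S·k₂/k₁)^(-0.5).
= (0.221×0.456/0.0589)^(-0.5) = (1.711)^(-0.5) = 0.765 mol/dm³.

0.765 mol/dm³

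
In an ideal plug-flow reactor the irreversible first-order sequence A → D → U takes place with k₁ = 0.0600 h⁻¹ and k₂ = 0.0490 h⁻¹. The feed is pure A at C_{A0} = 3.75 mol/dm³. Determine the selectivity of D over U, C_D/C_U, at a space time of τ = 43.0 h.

Solving the coupled first-order balances gives C_D(τ) = [k₁/(k₂−k₁)]·C_{A0}·(e^(−k₁τ) − e^(−k₂τ)).
e^(−k₁τ) = e^(−0.0600×43.0) = e^(−2.580) = 0.07577; e^(−k₂τ) = e^(−2.107) = 0.1216.
C_D = 0.0600×3.75/(0.0490−0.0600) × (0.07577−0.1216) = (-20.45)×(-0.04583) = 0.9374 mol/dm³.
C_A = C_{A0}e^(−k₁τ) = 0.2842 mol/dm³, so C_U = C_{A0}−C_A−C_D = 2.528 mol/dm³; C_D/C_U = 0.371.

0.371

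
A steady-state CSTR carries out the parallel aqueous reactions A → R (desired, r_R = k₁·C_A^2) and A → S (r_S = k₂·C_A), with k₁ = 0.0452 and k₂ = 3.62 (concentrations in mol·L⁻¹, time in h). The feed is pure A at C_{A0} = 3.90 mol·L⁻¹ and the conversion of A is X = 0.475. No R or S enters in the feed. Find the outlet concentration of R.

Exit C_A = C_{A0}(1−X) = 3.90×0.525 = 2.047 mol·L⁻¹.
Rates in a CSTR are evaluated at the outlet concentration: r_R = 0.0452×2.047^2 = 0.1895, r_S = 3.62×2.047 = 7.412.
Fraction of consumed A going to R: r_R/(r_R+r_S) = 0.02493.
C_R = 0.02493·C_{A0}·X = 0.02493×3.90×0.475 = 0.0462 mol·L⁻¹.

0.0462 mol·L⁻¹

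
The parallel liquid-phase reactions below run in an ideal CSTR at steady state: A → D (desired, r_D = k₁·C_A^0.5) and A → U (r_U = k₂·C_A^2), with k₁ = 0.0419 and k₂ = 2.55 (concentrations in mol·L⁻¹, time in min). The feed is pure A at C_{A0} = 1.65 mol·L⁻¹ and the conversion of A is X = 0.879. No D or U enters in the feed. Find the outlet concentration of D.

Exit C_A = C_{A0}(1−X) = 1.65×0.121 = 0.1996 mol·L⁻¹.
A CSTR operates uniformly at the exit composition, giving r_D = 0.01872 and r_U = 0.1016 (each k·C_A^n at C_A = 0.1996).
Fraction of consumed A going to D: r_D/(r_D+r_U) = 0.1555.
C_D = 0.1555·C_{A0}·X = 0.1555×1.65×0.879 = 0.226 mol·L⁻¹.

0.226 mol·L⁻¹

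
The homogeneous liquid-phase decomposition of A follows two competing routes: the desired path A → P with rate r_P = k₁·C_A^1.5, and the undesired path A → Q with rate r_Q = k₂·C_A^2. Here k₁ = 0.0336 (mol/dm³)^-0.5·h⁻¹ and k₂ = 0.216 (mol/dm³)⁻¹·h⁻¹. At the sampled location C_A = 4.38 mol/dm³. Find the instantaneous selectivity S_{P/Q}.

S_{P/Q} = r_P/r_Q = (k₁·C_A^1.5)/(k₂·C_A^2) = (k₁/k₂)·C_A^-0.5.
= (0.0336×4.380^1.5) / (0.216×4.380^2) = 0.3080/4.144 = 0.0743.

0.0743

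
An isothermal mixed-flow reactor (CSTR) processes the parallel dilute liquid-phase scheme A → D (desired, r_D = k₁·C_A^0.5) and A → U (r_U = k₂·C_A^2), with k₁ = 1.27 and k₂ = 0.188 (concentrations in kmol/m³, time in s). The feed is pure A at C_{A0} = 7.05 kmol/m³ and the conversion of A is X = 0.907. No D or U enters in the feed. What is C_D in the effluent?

5.93 kmol/m³

Exit C_A = C_{A0}(1−X) = 7.05×0.0930 = 0.6556 kmol/m³.
In a CSTR the entire volume is at exit conditions, so r_D = 1.27×0.6556^0.5 = 1.028 and r_U = 0.188×0.6556^2 = 0.08082.
Fraction of consumed A going to D: r_D/(r_D+r_U) = 0.9271.
C_D = 0.9271·C_{A0}·X = 0.9271×7.05×0.907 = 5.93 kmol/m³.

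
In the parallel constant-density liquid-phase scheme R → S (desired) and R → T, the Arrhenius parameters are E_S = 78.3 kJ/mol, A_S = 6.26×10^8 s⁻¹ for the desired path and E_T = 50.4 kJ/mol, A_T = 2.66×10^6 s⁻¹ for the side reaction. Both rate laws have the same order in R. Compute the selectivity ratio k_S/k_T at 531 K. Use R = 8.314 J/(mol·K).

0.424

k_S/k_T = (A_S/A_T)·exp[−(E_S−E_T)/(RT)] = (A_S/A_T)·exp[(E_T−E_S)/(RT)].
(E_T−E_S)/(RT) = (50.4−78.3)×10³/(8.314×531) = -27900/4415 = -6.320.
k_S/k_T = (6.26×10^8/2.66×10^6)·exp(-6.320) = 235.3 × 0.001800 = 0.424.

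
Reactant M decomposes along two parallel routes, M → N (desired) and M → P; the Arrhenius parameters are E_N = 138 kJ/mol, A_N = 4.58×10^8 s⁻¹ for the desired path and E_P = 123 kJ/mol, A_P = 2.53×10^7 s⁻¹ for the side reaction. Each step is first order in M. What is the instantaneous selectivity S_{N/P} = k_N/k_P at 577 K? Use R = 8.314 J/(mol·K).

0.794

k_N/k_P = (A_N/A_P)·exp[−(E_N−E_P)/(RT)] = (A_N/A_P)·exp[(E_P−E_N)/(RT)].
(E_P−E_N)/(RT) = (123−138)×10³/(8.314×577) = -15000/4797 = -3.127.
k_N/k_P = (4.58×10^8/2.53×10^7)·exp(-3.127) = 18.10 × 0.04386 = 0.794.
Since E_N > E_P, raising the temperature improves selectivity toward N.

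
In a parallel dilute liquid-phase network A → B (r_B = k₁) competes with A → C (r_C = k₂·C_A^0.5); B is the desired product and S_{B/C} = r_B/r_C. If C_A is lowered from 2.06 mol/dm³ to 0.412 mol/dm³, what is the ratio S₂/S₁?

S_{B/C} = (k₁/k₂)·C_A^-0.5, so S₂/S₁ = (C_{A,2}/C_{A,1})^-0.5.
= (0.412/2.06)^(-0.5) = (0.2000)^(-0.5) = 2.24.
Selectivity toward B rises as C_A falls — low-concentration operation is favoured.

2.24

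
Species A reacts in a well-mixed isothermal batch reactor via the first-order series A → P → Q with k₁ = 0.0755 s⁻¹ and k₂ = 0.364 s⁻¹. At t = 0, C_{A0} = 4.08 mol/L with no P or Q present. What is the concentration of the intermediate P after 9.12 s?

0.498 mol/L

For first-order series with pure A initially, C_P(t) = k₁C_{A0}/(k₂−k₁)·(e^(−k₁t) − e^(−k₂t)).
e^(−k₁t) = e^(−0.0755×9.12) = e^(−0.6886) = 0.5023; e^(−k₂t) = e^(−3.320) = 0.03616.
C_P = 0.0755×4.08/(0.364−0.0755) × (0.5023−0.03616) = 1.068×0.4661 = 0.4977 mol/L.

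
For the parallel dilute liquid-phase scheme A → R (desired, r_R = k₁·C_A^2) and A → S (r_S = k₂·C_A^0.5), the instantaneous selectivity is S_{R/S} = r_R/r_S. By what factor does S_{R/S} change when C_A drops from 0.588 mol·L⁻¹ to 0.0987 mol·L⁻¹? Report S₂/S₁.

S_{R/S} = (k₁/k₂)·C_A^1.5, so S₂/S₁ = (C_{A,2}/C_{A,1})^1.5.
= (0.0987/0.588)^1.5 = (0.1679)^1.5 = 0.0688.
Selectivity toward R falls as C_A falls — high-concentration operation is favoured.

0.0688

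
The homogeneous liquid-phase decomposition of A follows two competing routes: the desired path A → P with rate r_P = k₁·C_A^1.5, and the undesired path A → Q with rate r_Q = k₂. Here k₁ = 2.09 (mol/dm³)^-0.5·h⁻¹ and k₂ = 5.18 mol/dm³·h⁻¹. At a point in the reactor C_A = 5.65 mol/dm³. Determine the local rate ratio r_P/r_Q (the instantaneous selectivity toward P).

S_{P/Q} = r_P/r_Q = (k₁·C_A^1.5)/(k₂) = (k₁/k₂)·C_A^1.5.
= (2.09×5.650^1.5) / (5.18) = 28.07/5.180 = 5.42.
Since the desired path is higher order in A, keeping C_A high (PFR or concentrated feed) favours P.

5.42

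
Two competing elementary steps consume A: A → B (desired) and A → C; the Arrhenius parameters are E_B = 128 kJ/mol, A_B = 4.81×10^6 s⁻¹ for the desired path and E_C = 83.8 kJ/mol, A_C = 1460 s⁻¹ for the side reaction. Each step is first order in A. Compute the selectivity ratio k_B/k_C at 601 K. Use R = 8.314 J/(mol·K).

Since both paths have the same order in A, the concentration cancels and S_{B/C} = k_B/k_C = (A_B/A_C)·exp[(E_C−E_B)/(RT)].
(E_C−E_B)/(RT) = (83.8−128)×10³/(8.314×601) = -44200/4997 = -8.846.
k_B/k_C = (4.81×10^6/1460)·exp(-8.846) = 3295 × 1.440×10^-4 = 0.474.

0.474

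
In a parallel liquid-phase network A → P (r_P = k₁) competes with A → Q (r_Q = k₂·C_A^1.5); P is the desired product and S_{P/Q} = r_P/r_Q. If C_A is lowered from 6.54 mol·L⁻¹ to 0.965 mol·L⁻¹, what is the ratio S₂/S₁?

S_{P/Q} = (k₁/k₂)·C_A^-1.5, so S₂/S₁ = (C_{A,2}/C_{A,1})^-1.5.
= (0.965/6.54)^(-1.5) = (0.1476)^(-1.5) = 17.6.
Selectivity toward P rises as C_A falls — low-concentration operation is favoured.

17.6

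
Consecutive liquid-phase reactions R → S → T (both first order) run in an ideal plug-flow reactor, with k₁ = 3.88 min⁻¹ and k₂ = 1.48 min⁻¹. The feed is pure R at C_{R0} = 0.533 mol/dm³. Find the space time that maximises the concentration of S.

0.402 min

For first-order series the maximum of C_S occurs at τ_opt = ln(k₂/k₁)/(k₂−k₁).
= ln(1.48/3.88)/(1.48−3.88) = ln(0.3814)/-2.400 = -0.9638/-2.400 = 0.402 min.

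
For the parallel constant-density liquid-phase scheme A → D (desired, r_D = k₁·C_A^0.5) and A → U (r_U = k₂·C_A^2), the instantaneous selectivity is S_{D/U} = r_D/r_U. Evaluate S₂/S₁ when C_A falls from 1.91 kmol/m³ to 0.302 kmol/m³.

S_{D/U} = (k₁/k₂)·C_A^-1.5, so S₂/S₁ = (C_{A,2}/C_{A,1})^-1.5.
= (0.302/1.91)^(-1.5) = (0.1581)^(-1.5) = 15.9.
Selectivity toward D rises as C_A falls — low-concentration operation is favoured.

15.9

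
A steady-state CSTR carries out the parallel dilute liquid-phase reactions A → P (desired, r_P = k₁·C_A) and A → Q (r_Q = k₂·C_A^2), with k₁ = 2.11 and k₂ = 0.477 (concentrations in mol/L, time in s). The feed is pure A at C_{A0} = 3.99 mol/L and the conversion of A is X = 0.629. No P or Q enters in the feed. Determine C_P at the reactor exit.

Exit C_A = C_{A0}(1−X) = 3.99×0.371 = 1.480 mol/L.
In a CSTR the entire volume is at exit conditions, so r_P = 2.11×1.480 = 3.123 and r_Q = 0.477×1.480^2 = 1.045.
Fraction of consumed A going to P: r_P/(r_P+r_Q) = 0.7493.
C_P = 0.7493·C_{A0}·X = 0.7493×3.99×0.629 = 1.88 mol/L.

1.88 mol/L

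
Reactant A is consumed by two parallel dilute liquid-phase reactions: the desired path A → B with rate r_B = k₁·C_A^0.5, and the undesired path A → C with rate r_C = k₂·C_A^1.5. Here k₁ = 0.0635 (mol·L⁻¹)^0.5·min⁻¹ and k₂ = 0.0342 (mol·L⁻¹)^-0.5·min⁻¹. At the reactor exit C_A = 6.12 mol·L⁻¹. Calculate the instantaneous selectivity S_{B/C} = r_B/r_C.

0.303

S_{B/C} = r_B/r_C = (k₁·C_A^0.5)/(k₂·C_A^1.5) = (k₁/k₂)·C_A⁻¹.
= (0.0635×6.120^0.5) / (0.0342×6.120^1.5) = 0.1571/0.5178 = 0.303.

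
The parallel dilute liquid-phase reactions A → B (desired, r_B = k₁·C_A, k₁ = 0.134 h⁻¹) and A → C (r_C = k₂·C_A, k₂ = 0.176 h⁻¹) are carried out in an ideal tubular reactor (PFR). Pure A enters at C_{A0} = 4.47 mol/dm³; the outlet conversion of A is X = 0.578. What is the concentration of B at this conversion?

C_A = C_{A0}(1−X) = 1.886 mol/dm³.
Both paths are first order in A, so the instantaneous fraction to B is constant: dC_B/d(−C_A) = k₁/(k₁+k₂) = 0.4323.
C_B = 0.4323·(C_{A0}−C_A) = 0.4323×2.584 = 1.12 mol/dm³.

1.12 mol/dm³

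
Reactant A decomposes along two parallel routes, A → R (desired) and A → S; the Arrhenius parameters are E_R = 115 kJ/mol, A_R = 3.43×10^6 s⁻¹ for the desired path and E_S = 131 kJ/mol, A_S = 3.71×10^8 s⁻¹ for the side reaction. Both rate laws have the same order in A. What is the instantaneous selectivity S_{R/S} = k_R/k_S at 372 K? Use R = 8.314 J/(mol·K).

1.63

Since both paths have the same order in A, the concentration cancels and S_{R/S} = k_R/k_S = (A_R/A_S)·exp[(E_S−E_R)/(RT)].
(E_S−E_R)/(RT) = (131−115)×10³/(8.314×372) = 16000/3093 = 5.173.
k_R/k_S = (3.43×10^6/3.71×10^8)·exp(5.173) = 0.009245 × 176.5 = 1.63.
Since E_R < E_S, lowering the temperature improves selectivity toward R.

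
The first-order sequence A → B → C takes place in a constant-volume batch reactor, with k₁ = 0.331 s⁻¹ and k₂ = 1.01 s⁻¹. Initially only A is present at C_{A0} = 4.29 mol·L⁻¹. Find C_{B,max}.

At the optimum, C_{B,max}/C_{A0} = (k₁/k₂)^[k₂/(k₂−k₁)].
= (0.331/1.01)^(1.01/(1.01−0.331)) = (0.3277)^(1.487) = 0.1903.
C_{B,max} = 0.1903×4.29 = 0.816 mol·L⁻¹.

0.816 mol·L⁻¹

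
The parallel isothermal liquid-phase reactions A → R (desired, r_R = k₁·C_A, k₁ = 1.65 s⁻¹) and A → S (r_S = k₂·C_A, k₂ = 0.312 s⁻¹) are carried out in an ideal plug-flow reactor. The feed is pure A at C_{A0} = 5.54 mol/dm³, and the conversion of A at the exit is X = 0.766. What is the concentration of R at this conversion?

C_A = C_{A0}(1−X) = 1.296 mol/dm³.
Both paths are first order in A, so the instantaneous fraction to R is constant: dC_R/d(−C_A) = k₁/(k₁+k₂) = 0.8410.
C_R = 0.8410·(C_{A0}−C_A) = 0.8410×4.244 = 3.57 mol/dm³.

3.57 mol/dm³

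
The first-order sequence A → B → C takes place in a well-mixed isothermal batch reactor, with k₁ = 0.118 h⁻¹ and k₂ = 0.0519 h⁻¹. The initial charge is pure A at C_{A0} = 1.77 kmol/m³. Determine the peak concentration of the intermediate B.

0.929 kmol/m³

For a first-order series the maximum intermediate yield is C_{B,max}/C_{A0} = (k₁/k₂)^[k₂/(k₂−k₁)].
= (0.118/0.0519)^(0.0519/(0.0519−0.118)) = (2.274)^(-0.7852) = 0.5247.
C_{B,max} = 0.5247×1.77 = 0.929 kmol/m³.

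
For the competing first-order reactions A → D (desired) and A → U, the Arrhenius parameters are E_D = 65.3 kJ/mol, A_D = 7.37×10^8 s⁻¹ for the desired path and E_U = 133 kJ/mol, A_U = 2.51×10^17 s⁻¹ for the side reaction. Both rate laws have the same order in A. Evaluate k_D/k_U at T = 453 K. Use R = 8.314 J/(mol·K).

Since both paths have the same order in A, the concentration cancels and S_{D/U} = k_D/k_U = (A_D/A_U)·exp[(E_U−E_D)/(RT)].
(E_U−E_D)/(RT) = (133−65.3)×10³/(8.314×453) = 67700/3766 = 17.98.
k_D/k_U = (7.37×10^8/2.51×10^17)·exp(17.98) = 2.936×10^-9 × 6.407×10^7 = 0.188.

0.188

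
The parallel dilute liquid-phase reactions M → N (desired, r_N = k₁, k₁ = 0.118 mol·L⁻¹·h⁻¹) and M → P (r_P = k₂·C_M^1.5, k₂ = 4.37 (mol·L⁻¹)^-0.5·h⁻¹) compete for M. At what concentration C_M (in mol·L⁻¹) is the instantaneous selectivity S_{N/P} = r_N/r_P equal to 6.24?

0.0266 mol·L⁻¹

S_{N/P} = (k₁/k₂)·C_M^-1.5 ⇒ C_M = (S·k₂/k₁)^(1/(-1.5)).
= (6.24×4.37/0.118)^(-0.6667) = (231.1)^(-0.6667) = 0.0266 mol·L⁻¹.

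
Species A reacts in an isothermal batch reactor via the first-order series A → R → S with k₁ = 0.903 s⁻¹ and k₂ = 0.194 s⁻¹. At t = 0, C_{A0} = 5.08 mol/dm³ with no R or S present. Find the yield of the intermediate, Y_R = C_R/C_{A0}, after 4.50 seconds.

The intermediate concentration in a first-order A→B→C sequence is C_R = k₁C_{A0}(e^(−k₁t) − e^(−k₂t))/(k₂−k₁).
e^(−k₁t) = e^(−0.903×4.50) = e^(−4.064) = 0.01719; e^(−k₂t) = e^(−0.8730) = 0.4177.
C_R = 0.903×5.08/(0.194−0.903) × (0.01719−0.4177) = (-6.470)×(-0.4005) = 2.591 mol/dm³.
Y_R = C_R/C_{A0} = 2.591/5.08 = 0.510.

0.510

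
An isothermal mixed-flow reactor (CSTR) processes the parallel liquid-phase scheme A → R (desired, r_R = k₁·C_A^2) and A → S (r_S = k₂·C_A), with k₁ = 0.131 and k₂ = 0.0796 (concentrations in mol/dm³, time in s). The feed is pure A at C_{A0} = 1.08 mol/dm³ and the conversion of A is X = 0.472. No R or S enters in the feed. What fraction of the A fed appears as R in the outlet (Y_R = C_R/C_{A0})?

0.229

Exit C_A = C_{A0}(1−X) = 1.08×0.528 = 0.5702 mol/dm³.
A CSTR operates uniformly at the exit composition, giving r_R = 0.04260 and r_S = 0.04539 (each k·C_A^n at C_A = 0.5702).
Fraction of consumed A going to R: r_R/(r_R+r_S) = 0.4841.
C_R = 0.4841·C_{A0}·X = 0.4841×1.08×0.472 = 0.247 mol/dm³; Y_R = C_R/C_{A0} = 0.229.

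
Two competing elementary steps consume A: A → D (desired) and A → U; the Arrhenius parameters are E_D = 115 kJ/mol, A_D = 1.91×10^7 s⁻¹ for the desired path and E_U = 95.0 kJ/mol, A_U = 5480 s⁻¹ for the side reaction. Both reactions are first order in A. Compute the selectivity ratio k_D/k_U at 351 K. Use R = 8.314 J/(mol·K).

3.68

k_D/k_U = (A_D/A_U)·exp[−(E_D−E_U)/(RT)] = (A_D/A_U)·exp[(E_U−E_D)/(RT)].
(E_U−E_D)/(RT) = (95.0−115)×10³/(8.314×351) = -20000/2918 = -6.854.
k_D/k_U = (1.91×10^7/5480)·exp(-6.854) = 3485 × 0.001056 = 3.68.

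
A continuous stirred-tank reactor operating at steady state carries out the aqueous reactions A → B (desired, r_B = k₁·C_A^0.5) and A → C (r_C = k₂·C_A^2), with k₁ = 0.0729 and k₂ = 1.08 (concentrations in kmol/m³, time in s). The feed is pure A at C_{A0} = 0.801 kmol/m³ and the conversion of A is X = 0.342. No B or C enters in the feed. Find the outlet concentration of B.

Exit C_A = C_{A0}(1−X) = 0.801×0.658 = 0.5271 kmol/m³.
Rates in a CSTR are evaluated at the outlet concentration: r_B = 0.0729×0.5271^0.5 = 0.05292, r_C = 1.08×0.5271^2 = 0.3000.
Fraction of consumed A going to B: r_B/(r_B+r_C) = 0.1500.
C_B = 0.1500·C_{A0}·X = 0.1500×0.801×0.342 = 0.0411 kmol/m³.

0.0411 kmol/m³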